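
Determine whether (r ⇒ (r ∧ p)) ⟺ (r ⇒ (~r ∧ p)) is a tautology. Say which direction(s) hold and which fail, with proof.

Only the converse holds.

(→) This fails. Under p = T, r = T, the left side is true but the right side is false.

(←) Assume the antecedent. If p is true, r ⇒ (r ∧ p) reduces to true regardless of the other variables. If p is false, the antecedent forces (p = F, r = F), and r ⇒ (r ∧ p) holds there. Either way r ⇒ (r ∧ p) holds.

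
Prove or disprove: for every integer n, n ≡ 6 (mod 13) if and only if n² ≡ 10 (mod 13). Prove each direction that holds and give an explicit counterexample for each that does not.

Forward direction. Suppose n ≡ 6 (mod 13). Write n = 13j + 6. Then (13j + 6)² = 169j² + 156j + 36 = 13(13j² + 12j + 2) + 10, so n² ≡ 10 (mod 13).

Converse. This fails: take n = 7. Then 7² = 49 ≡ 10 (mod 13), yet 7 ≡ 7 (mod 13), not 6.

The forward direction holds; the converse fails.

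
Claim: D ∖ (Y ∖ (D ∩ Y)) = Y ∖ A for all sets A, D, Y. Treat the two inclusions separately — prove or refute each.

(⟹) This inclusion fails. Take A = ∅, D = {1}, Y = ∅; then 1 ∈ D ∖ (Y ∖ (D ∩ Y)) but 1 ∉ Y ∖ A.

(⟸) This inclusion fails. Take A = ∅, D = ∅, Y = {1}; then 1 ∈ Y ∖ A but 1 ∉ D ∖ (Y ∖ (D ∩ Y)).

Neither inclusion holds.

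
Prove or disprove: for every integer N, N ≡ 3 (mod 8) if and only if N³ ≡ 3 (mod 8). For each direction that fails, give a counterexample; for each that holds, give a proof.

Both implications hold.

(⟸) For the converse, argue contrapositively. If N ≢ 3 (mod 8), then N is congruent to one of 0, 1, 2, 4, 5, 6, 7 modulo 8, and these give N³ ≡ 0, 1, 0, 0, 5, 0, 7 respectively — never 3.

(⟹) Suppose N ≡ 3 (mod 8). Write N = 8j + 3. Then (8j + 3)³ = 512j³ + 576j² + 216j + 27 = 8(64j³ + 72j² + 27j + 3) + 3, so N³ ≡ 3 (mod 8).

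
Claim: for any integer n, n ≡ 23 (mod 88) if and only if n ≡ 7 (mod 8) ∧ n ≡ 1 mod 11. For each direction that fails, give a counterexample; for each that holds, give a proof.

(⟹) Suppose n ≡ 23 (mod 88); write n = 88j + 23. Since 8 ∣ 88, reducing mod 8 gives n ≡ 23 ≡ 7 (mod 8); since 11 ∣ 88, reducing mod 11 gives n ≡ 23 ≡ 1 (mod 11).

(⟸) Conversely, if n ≡ 7 (mod 8) and n ≡ 1 (mod 11), then by the Chinese remainder theorem n ≡ 23 (mod 88). This is exactly n ≡ 23 (mod 88).

Both directions hold.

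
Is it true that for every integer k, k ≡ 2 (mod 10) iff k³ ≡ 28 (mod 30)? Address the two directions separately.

(→) This fails: take k = 2. Then 2 ≡ 2 (mod 10), but 2³ = 8 ≡ 8 (mod 30), not 28.

(←) Conversely, the residues r modulo 30 with r³ ≡ 28 (mod 30) are exactly {22}, and each is ≡ 2 (mod 10).

Not equivalent: only (⇐) holds.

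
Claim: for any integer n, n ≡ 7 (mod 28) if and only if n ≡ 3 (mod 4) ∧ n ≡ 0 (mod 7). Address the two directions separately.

Equivalent; both directions hold.

(⇐) If n ≡ 3 (mod 4) and n ≡ 0 (mod 7), then by the Chinese remainder theorem n ≡ 7 (mod 28). This is exactly n ≡ 7 (mod 28).

(⇒) Suppose n ≡ 7 (mod 28); write n = 28j + 7. Since 4 ∣ 28, reducing mod 4 gives n ≡ 7 ≡ 3 (mod 4); since 7 ∣ 28, reducing mod 7 gives n ≡ 7 ≡ 0 (mod 7).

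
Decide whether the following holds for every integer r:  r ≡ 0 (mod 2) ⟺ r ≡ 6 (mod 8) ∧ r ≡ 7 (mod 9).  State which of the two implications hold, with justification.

The forward direction fails; the converse holds.

[⇐] If r ≡ 6 (mod 8) and r ≡ 7 (mod 9), then by the Chinese remainder theorem r ≡ 70 (mod 72). Since 70 ≡ 0 (mod 2) and 2 ∣ 72, we get r ≡ 0 (mod 2).

[⇒] This fails: r = 0 gives 0 ≡ 0 (mod 2) but 0 ≡ 0 (mod 8), so the conjunction on the right does not hold.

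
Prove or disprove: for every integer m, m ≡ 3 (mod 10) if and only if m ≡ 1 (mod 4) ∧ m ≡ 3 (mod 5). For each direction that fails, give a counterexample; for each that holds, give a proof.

[⇐] If m ≡ 1 (mod 4) and m ≡ 3 (mod 5), then by the Chinese remainder theorem m ≡ 13 (mod 20). Since 13 ≡ 3 (mod 10) and 10 ∣ 20, we get m ≡ 3 (mod 10).

[⇒] This fails: m = 3 gives 3 ≡ 3 (mod 10) but 3 ≡ 3 (mod 4), so the conjunction on the right does not hold.

Only the converse holds.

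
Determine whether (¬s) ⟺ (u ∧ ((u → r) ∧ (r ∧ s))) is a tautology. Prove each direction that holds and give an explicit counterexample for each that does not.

Both directions fail.

Forward direction. This fails. Under u = F, r = F, s = F, the left side is true but the right side is false.

Converse. This fails. Under u = T, r = T, s = T, the left side is false but the right side is true.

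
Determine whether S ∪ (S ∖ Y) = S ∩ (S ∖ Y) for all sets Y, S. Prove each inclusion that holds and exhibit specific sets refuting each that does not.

(⟹) This inclusion fails. Take Y = {1}, S = {1}; then 1 ∈ S ∪ (S ∖ Y) but 1 ∉ S ∩ (S ∖ Y).

(⟸) Let x ∈ S ∩ (S ∖ Y). Then x ∈ S and x ∉ Y, from which x ∈ S ∪ (S ∖ Y).

The sets are not equal: only the reverse inclusion holds.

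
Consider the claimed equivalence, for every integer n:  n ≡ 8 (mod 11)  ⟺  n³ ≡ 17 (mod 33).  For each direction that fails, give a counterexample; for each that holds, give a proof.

(⇒) fails; (⇐) holds.

(⟹) This fails: take n = 19. Then 19 ≡ 8 (mod 11), but 19³ = 6859 ≡ 28 (mod 33), not 17.

(⟸) Conversely, the residues r modulo 33 with r³ ≡ 17 (mod 33) are exactly {8}, and each is ≡ 8 (mod 11).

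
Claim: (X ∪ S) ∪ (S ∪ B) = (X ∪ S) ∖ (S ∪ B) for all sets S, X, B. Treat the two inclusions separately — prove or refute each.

The sets are not equal: only the reverse inclusion holds.

Forward inclusion. This inclusion fails. Take S = {1}, X = ∅, B = ∅; then 1 ∈ (X ∪ S) ∪ (S ∪ B) but 1 ∉ (X ∪ S) ∖ (S ∪ B).

Reverse inclusion. Let x ∈ (X ∪ S) ∖ (S ∪ B). Then x ∈ X and x ∉ S, B, from which x ∈ (X ∪ S) ∪ (S ∪ B).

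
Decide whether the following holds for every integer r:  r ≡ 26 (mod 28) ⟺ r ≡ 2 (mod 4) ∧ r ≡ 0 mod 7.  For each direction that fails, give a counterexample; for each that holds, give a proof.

(⇒) fails and (⇐) fails.

[⇒] This fails: r = 26 gives 26 ≡ 26 (mod 28) but 26 ≡ 5 (mod 7), so the conjunction on the right does not hold.

[⇐] This fails: r = 14 satisfies both congruences on the right (14 ≡ 2 mod 4 and 14 ≡ 0 mod 7) yet 14 ≡ 14 (mod 28), not 26.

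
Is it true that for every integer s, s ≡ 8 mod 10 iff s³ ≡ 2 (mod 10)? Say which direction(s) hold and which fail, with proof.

(←) For the converse, argue contrapositively. If s ≢ 8 (mod 10), then s is congruent to one of 0, 1, 2, 3, 4, 5, 6, 7, 9 modulo 10, and these give s³ ≡ 0, 1, 8, 7, 4, 5, 6, 3, 9 respectively — never 2.

(→) Suppose s ≡ 8 mod 10. Write s = 10j + 8. Then (10j + 8)³ = 1000j³ + 2400j² + 1920j + 512 = 10(100j³ + 240j² + 192j + 51) + 2, so s³ ≡ 2 (mod 10).

Both directions hold.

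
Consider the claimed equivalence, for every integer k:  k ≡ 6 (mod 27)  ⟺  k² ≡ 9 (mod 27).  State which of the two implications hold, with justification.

Only the forward direction holds.

(⇒) Suppose k ≡ 6 (mod 27). Write k = 27j + 6. Then (27j + 6)² = 729j² + 324j + 36 = 27(27j² + 12j + 1) + 9, so k² ≡ 9 (mod 27).

(⇐) This fails: take k = 3. Then 3² = 9 ≡ 9 (mod 27), yet 3 ≡ 3 (mod 27), not 6.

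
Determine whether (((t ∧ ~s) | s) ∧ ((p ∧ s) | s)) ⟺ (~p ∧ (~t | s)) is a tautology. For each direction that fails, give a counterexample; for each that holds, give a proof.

(⟹) This fails. Under p = T, s = T, t = F, the left side is true but the right side is false.

(⟸) This fails. Under p = F, s = F, t = F, the left side is false but the right side is true.

Neither implication holds.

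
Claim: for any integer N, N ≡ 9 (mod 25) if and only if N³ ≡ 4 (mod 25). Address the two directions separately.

(⟹) Suppose N ≡ 9 (mod 25). Write N = 25j + 9. Then (25j + 9)³ = 15625j³ + 16875j² + 6075j + 729 = 25(625j³ + 675j² + 243j + 29) + 4, so N³ ≡ 4 (mod 25).

(⟸) Conversely, suppose N³ ≡ 4 (mod 25). The only residue r in {0, …, 24} with r³ ≡ 4 (mod 25) is r = 9, so N ≡ 9 (mod 25).

Equivalent; both directions hold.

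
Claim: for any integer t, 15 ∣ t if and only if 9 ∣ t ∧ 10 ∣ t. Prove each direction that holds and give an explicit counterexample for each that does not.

Only the converse holds.

(⟹) This fails: take t = 15. Certainly 15 ∣ 15, but 9 ∤ 15.

(⟸) Suppose 9 ∣ t and 10 ∣ t. Any common multiple of 9 and 10 is a multiple of their lcm; here gcd(9, 10) = 1, so lcm(9, 10) = 9·10 = 90, so 90 ∣ t. Since 15 ∣ 90, it follows that 15 ∣ t.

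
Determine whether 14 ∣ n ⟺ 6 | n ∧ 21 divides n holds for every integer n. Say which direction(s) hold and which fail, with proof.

(⇒) This fails: take n = 14. Certainly 14 ∣ 14, but 6 ∤ 14.

(⇐) Suppose 6 ∣ n and 21 ∣ n. Any common multiple of 6 and 21 is a multiple of their lcm; here lcm(6, 21) = 6·21/gcd(6, 21) = 126/3 = 42, so 42 ∣ n. Since 14 ∣ 42, it follows that 14 ∣ n.

Only the reverse direction holds.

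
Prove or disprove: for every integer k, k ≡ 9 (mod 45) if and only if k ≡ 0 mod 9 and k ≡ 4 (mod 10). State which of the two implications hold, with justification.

Only the reverse direction holds.

Converse. If k ≡ 0 (mod 9) and k ≡ 4 (mod 10), then by the Chinese remainder theorem k ≡ 54 (mod 90). Since 54 ≡ 9 (mod 45) and 45 ∣ 90, we get k ≡ 9 (mod 45).

Forward direction. This fails: k = 9 gives 9 ≡ 9 (mod 45) but 9 ≡ 9 (mod 10), so the conjunction on the right does not hold.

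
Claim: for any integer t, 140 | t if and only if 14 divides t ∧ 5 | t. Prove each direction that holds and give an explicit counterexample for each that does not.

[⇒] If 140 ∣ t, write t = 140q. Since 140 = 10·14, t = 14·(10q), so 14 ∣ t; and since 140 = 28·5, t = 5·(28q), so 5 ∣ t.

[⇐] This fails: take t = 70. Both 14 ∣ 70 and 5 ∣ 70, yet 70 is not a multiple of 140 (since 70 = 0·140 + 70), so 140 ∤ 70.

(⇒) holds; (⇐) fails.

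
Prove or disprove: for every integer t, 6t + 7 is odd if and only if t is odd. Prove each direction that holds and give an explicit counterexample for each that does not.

Forward direction. This fails: take t = 0. Then 6t + 7 = 7, which is odd, yet t = 0 is even, not odd.

Converse. Suppose t is odd. Since 6 is even, 6t is even for every t, so 6t + 7 has the same parity as 7, which is odd. Hence 6t + 7 is odd.

The forward direction fails; the converse holds.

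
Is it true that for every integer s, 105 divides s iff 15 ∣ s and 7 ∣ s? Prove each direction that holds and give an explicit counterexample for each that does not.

Forward direction. If 105 ∣ s, write s = 105q. Since 105 = 7·15, s = 15·(7q), so 15 ∣ s; and since 105 = 15·7, s = 7·(15q), so 7 ∣ s.

Converse. Suppose 15 ∣ s and 7 ∣ s. Any common multiple of 15 and 7 is a multiple of their lcm; here gcd(15, 7) = 1, so lcm(15, 7) = 15·7 = 105, so 105 ∣ s.

Both directions hold.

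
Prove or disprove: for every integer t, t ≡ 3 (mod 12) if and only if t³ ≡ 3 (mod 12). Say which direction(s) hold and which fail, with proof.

Both directions hold.

[⇒] Suppose t ≡ 3 (mod 12). Write t = 12j + 3. Then (12j + 3)³ = 1728j³ + 1296j² + 324j + 27 = 12(144j³ + 108j² + 27j + 2) + 3, so t³ ≡ 3 (mod 12).

[⇐] For the converse, argue contrapositively. If t ≢ 3 (mod 12), then t is congruent to one of 0, 1, 2, 4, 5, 6, 7, 8, 9, 10, 11 modulo 12, and these give t³ ≡ 0, 1, 8, 4, 5, 0, 7, 8, 9, 4, 11 respectively — never 3.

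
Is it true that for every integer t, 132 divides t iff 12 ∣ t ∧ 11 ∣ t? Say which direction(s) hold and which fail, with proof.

Both directions hold; the statement is true.

Forward direction. If 132 ∣ t, write t = 132q. Since 132 = 11·12, t = 12·(11q), so 12 ∣ t; and since 132 = 12·11, t = 11·(12q), so 11 ∣ t.

Converse. Suppose 12 ∣ t and 11 ∣ t. Any common multiple of 12 and 11 is a multiple of their lcm; here gcd(12, 11) = 1, so lcm(12, 11) = 12·11 = 132, so 132 ∣ t.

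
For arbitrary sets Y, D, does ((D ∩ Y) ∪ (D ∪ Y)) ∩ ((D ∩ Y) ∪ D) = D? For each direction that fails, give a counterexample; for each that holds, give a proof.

(⊆) Let x ∈ ((D ∩ Y) ∪ (D ∪ Y)) ∩ ((D ∩ Y) ∪ D). Then either x ∈ D and x ∉ Y; or x ∈ Y ∩ D. In each case x ∈ D, so ((D ∩ Y) ∪ (D ∪ Y)) ∩ ((D ∩ Y) ∪ D) ⊆ D.

(⊇) Let x ∈ D. Then either x ∈ D and x ∉ Y; or x ∈ Y ∩ D. In each case x ∈ ((D ∩ Y) ∪ (D ∪ Y)) ∩ ((D ∩ Y) ∪ D), so D ⊆ ((D ∩ Y) ∪ (D ∪ Y)) ∩ ((D ∩ Y) ∪ D).

Both inclusions hold; the sets are equal.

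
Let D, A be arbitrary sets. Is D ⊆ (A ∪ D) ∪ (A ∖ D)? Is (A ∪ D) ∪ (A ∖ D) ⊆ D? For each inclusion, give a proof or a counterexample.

(⟹) Let x ∈ D. Then either x ∈ D and x ∉ A; or x ∈ D ∩ A. In each case x ∈ (A ∪ D) ∪ (A ∖ D), so D ⊆ (A ∪ D) ∪ (A ∖ D).

(⟸) This inclusion fails. Take D = ∅, A = {1}; then 1 ∈ (A ∪ D) ∪ (A ∖ D) but 1 ∉ D.

Only the forward inclusion holds.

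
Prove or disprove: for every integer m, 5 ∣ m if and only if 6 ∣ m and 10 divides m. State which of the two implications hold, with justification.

(⟸) Suppose 6 ∣ m and 10 ∣ m. Any common multiple of 6 and 10 is a multiple of their lcm; here lcm(6, 10) = 6·10/gcd(6, 10) = 60/2 = 30, so 30 ∣ m. Since 5 ∣ 30, it follows that 5 ∣ m.

(⟹) This fails: take m = 5. Certainly 5 ∣ 5, but 6 ∤ 5.

Only the reverse direction holds.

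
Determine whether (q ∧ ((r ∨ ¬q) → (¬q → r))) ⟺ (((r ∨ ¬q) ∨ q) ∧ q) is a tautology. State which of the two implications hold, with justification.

(⟸) Assume the antecedent. If r is true, the antecedent forces (r = T, q = T), and q ∧ ((r ∨ ¬q) → (¬q → r)) holds there. If r is false, the antecedent forces (r = F, q = T), and q ∧ ((r ∨ ¬q) → (¬q → r)) holds there. Either way q ∧ ((r ∨ ¬q) → (¬q → r)) holds.

(⟹) Assume the antecedent. If r is true, the antecedent forces (r = T, q = T), and ((r ∨ ¬q) ∨ q) ∧ q holds there. If r is false, the antecedent forces (r = F, q = T), and ((r ∨ ¬q) ∨ q) ∧ q holds there. Either way ((r ∨ ¬q) ∨ q) ∧ q holds.

The biconditional holds.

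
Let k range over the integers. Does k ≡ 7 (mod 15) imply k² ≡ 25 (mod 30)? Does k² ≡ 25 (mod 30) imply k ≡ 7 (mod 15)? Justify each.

Neither direction holds.

[⇒] This fails: take k = 7. Then 7 ≡ 7 (mod 15), but 7² = 49 ≡ 19 (mod 30), not 25.

[⇐] This fails: take k = 5. Then 5² = 25 ≡ 25 (mod 30), yet 5 ≡ 5 (mod 15), not 7.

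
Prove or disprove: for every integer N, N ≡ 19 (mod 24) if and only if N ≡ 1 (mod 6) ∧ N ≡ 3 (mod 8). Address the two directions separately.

(⟹) Suppose N ≡ 19 (mod 24); write N = 24j + 19. Since 6 ∣ 24, reducing mod 6 gives N ≡ 19 ≡ 1 (mod 6); since 8 ∣ 24, reducing mod 8 gives N ≡ 19 ≡ 3 (mod 8).

(⟸) Conversely, if N ≡ 1 (mod 6) and N ≡ 3 (mod 8), then by the Chinese remainder theorem N ≡ 19 (mod 24). This is exactly N ≡ 19 (mod 24).

The biconditional holds.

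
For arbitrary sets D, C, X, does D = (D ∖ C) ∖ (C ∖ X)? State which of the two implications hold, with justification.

(⟸) Let x ∈ (D ∖ C) ∖ (C ∖ X). Then either x ∈ D and x ∉ C, X; or x ∈ D ∩ X and x ∉ C. In each case x ∈ D, so (D ∖ C) ∖ (C ∖ X) ⊆ D.

(⟹) This inclusion fails. Take D = {1}, C = {1}, X = ∅; then 1 ∈ D but 1 ∉ (D ∖ C) ∖ (C ∖ X).

Only the reverse inclusion holds.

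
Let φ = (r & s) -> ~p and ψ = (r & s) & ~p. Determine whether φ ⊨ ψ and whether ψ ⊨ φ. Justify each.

Only the reverse direction holds.

(→) This fails. Under r = F, p = F, s = F, the left side is true but the right side is false.

(←) Assume the antecedent. If r is true, the antecedent forces (r = T, p = F, s = T), and (r & s) -> ~p holds there. If r is false, the antecedent cannot hold. Either way (r & s) -> ~p holds.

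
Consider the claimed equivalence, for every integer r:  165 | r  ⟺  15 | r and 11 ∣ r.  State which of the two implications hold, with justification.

Both directions hold; the statement is true.

(→) If 165 ∣ r, write r = 165q. Since 165 = 11·15, r = 15·(11q), so 15 ∣ r; and since 165 = 15·11, r = 11·(15q), so 11 ∣ r.

(←) Suppose 15 ∣ r and 11 ∣ r. Any common multiple of 15 and 11 is a multiple of their lcm; here gcd(15, 11) = 1, so lcm(15, 11) = 15·11 = 165, so 165 ∣ r.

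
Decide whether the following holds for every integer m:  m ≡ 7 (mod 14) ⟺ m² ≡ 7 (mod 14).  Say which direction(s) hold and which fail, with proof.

(→) Suppose m ≡ 7 (mod 14). Write m = 14j + 7. Then (14j + 7)² = 196j² + 196j + 49 = 14(14j² + 14j + 3) + 7, so m² ≡ 7 (mod 14).

(←) Conversely, suppose m² ≡ 7 (mod 14). The only residue r in {0, …, 13} with r² ≡ 7 (mod 14) is r = 7, so m ≡ 7 (mod 14).

Equivalent; both directions hold.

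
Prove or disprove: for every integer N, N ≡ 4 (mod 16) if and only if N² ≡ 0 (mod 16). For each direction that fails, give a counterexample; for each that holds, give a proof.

The forward direction holds; the converse fails.

(→) Suppose N ≡ 4 (mod 16). Write N = 16j + 4. Then (16j + 4)² = 256j² + 128j + 16 = 16(16j² + 8j + 1) + 0, so N² ≡ 0 (mod 16).

(←) This fails: take N = 0. Then 0² = 0 ≡ 0 (mod 16), yet 0 ≡ 0 (mod 16), not 4.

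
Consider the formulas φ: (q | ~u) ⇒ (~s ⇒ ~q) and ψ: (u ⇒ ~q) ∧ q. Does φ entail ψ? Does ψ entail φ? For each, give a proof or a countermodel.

Both directions fail.

(⇒) This fails. Under q = F, u = F, s = F, the left side is true but the right side is false.

(⇐) This fails. Under q = T, u = F, s = F, the left side is false but the right side is true.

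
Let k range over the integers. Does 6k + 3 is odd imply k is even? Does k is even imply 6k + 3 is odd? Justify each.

Forward direction. This fails: take k = 5. Then 6k + 3 = 33, which is odd, yet k = 5 is odd, not even.

Converse. Suppose k is even. Since 6 is even, 6k is even for every k, so 6k + 3 has the same parity as 3, which is odd. Hence 6k + 3 is odd.

The forward direction fails; the converse holds.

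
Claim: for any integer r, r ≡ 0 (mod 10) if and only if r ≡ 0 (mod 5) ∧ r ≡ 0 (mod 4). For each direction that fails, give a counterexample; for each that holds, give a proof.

Only the reverse direction holds.

(⇐) If r ≡ 0 (mod 5) and r ≡ 0 (mod 4), then by the Chinese remainder theorem r ≡ 0 (mod 20). Since 0 ≡ 0 (mod 10) and 10 ∣ 20, we get r ≡ 0 (mod 10).

(⇒) This fails: r = 10 gives 10 ≡ 0 (mod 10) but 10 ≡ 2 (mod 4), so the conjunction on the right does not hold.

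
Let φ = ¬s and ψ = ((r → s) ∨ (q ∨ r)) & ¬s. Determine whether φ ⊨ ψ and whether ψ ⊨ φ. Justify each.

(⇒) Assume the antecedent. If s is true, the antecedent cannot hold. If s is false, ((r → s) ∨ (q ∨ r)) & ¬s reduces to true regardless of the other variables. Either way ((r → s) ∨ (q ∨ r)) & ¬s holds.

(⇐) Assume the antecedent. If s is true, the antecedent cannot hold. If s is false, ¬s reduces to true regardless of the other variables. Either way ¬s holds.

The biconditional holds.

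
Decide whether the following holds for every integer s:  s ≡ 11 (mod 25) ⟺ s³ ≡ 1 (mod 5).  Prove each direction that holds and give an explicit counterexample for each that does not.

Forward direction. Suppose s ≡ 11 (mod 25). Then s³ ≡ 11³ = 1331 (mod 25), and since 5 ∣ 25, also s³ ≡ 1 (mod 5).

Converse. This fails: take s = 1. Then 1³ = 1 ≡ 1 (mod 5), yet 1 ≡ 1 (mod 25), not 11.

Not equivalent: only (⇒) holds.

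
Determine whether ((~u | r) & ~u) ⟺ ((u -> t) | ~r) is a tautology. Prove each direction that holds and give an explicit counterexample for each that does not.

The forward direction holds; the converse fails.

Forward direction. Assume the antecedent. If r is true, the antecedent forces (r = T, u = F, t = F) or (r = T, u = F, t = T), and (u -> t) | ~r holds there. If r is false, (u -> t) | ~r reduces to true regardless of the other variables. Either way (u -> t) | ~r holds.

Converse. This fails. Under r = F, u = T, t = F, the left side is false but the right side is true.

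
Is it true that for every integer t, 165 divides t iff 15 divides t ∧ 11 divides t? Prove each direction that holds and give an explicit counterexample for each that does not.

(⟸) Suppose 15 ∣ t and 11 ∣ t. Any common multiple of 15 and 11 is a multiple of their lcm; here gcd(15, 11) = 1, so lcm(15, 11) = 15·11 = 165, so 165 ∣ t.

(⟹) If 165 ∣ t, write t = 165q. Since 165 = 11·15, t = 15·(11q), so 15 ∣ t; and since 165 = 15·11, t = 11·(15q), so 11 ∣ t.

Both implications hold.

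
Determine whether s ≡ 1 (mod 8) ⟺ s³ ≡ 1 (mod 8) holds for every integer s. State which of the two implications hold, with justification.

Both implications hold.

(→) Suppose s ≡ 1 (mod 8). Write s = 8j + 1. Then (8j + 1)³ = 512j³ + 192j² + 24j + 1 = 8(64j³ + 24j² + 3j) + 1, so s³ ≡ 1 (mod 8).

(←) Conversely, suppose s³ ≡ 1 (mod 8). The only residue r in {0, …, 7} with r³ ≡ 1 (mod 8) is r = 1, so s ≡ 1 (mod 8).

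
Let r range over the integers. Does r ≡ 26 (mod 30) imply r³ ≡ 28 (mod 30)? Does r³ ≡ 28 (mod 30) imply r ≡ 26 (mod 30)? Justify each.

Both directions fail.

(⇒) This fails: take r = 26. Then 26 ≡ 26 (mod 30), but 26³ = 17576 ≡ 26 (mod 30), not 28.

(⇐) This fails: take r = 22. Then 22³ = 10648 ≡ 28 (mod 30), yet 22 ≡ 22 (mod 30), not 26.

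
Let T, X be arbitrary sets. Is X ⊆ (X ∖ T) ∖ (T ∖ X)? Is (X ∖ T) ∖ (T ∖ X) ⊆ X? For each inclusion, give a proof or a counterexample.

The sets are not equal: only the reverse inclusion holds.

(⊇) Let x ∈ (X ∖ T) ∖ (T ∖ X). Then x ∈ X and x ∉ T, from which x ∈ X.

(⊆) This inclusion fails. Take T = {1}, X = {1}; then 1 ∈ X but 1 ∉ (X ∖ T) ∖ (T ∖ X).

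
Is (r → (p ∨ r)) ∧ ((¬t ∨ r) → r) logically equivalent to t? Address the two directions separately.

Only the converse holds.

(⇒) This fails. Under r = T, t = F, p = F, the left side is true but the right side is false.

(⇐) Assume the antecedent. If r is true, (r → (p ∨ r)) ∧ ((¬t ∨ r) → r) reduces to true regardless of the other variables. If r is false, the antecedent forces (r = F, t = T, p = F) or (r = F, t = T, p = T), and (r → (p ∨ r)) ∧ ((¬t ∨ r) → r) holds there. Either way (r → (p ∨ r)) ∧ ((¬t ∨ r) → r) holds.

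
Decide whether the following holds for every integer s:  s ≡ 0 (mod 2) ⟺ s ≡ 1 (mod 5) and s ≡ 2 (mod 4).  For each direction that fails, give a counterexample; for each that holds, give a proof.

The forward direction fails; the converse holds.

(⟸) If s ≡ 1 (mod 5) and s ≡ 2 (mod 4), then by the Chinese remainder theorem s ≡ 6 (mod 20). Since 6 ≡ 0 (mod 2) and 2 ∣ 20, we get s ≡ 0 (mod 2).

(⟹) This fails: s = 0 gives 0 ≡ 0 (mod 2) but 0 ≡ 0 (mod 5), so the conjunction on the right does not hold.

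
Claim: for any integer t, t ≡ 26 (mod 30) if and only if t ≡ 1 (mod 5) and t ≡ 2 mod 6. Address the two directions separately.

Both implications hold.

[⇒] Suppose t ≡ 26 (mod 30); write t = 30j + 26. Since 5 ∣ 30, reducing mod 5 gives t ≡ 26 ≡ 1 (mod 5); since 6 ∣ 30, reducing mod 6 gives t ≡ 26 ≡ 2 (mod 6).

[⇐] Conversely, if t ≡ 1 (mod 5) and t ≡ 2 (mod 6), then by the Chinese remainder theorem t ≡ 26 (mod 30). This is exactly t ≡ 26 (mod 30).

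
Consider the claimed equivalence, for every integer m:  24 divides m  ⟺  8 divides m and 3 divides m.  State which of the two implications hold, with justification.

The biconditional holds.

Converse. Suppose 8 ∣ m and 3 ∣ m. Any common multiple of 8 and 3 is a multiple of their lcm; here gcd(8, 3) = 1, so lcm(8, 3) = 8·3 = 24, so 24 ∣ m.

Forward direction. If 24 ∣ m, write m = 24q. Since 24 = 3·8, m = 8·(3q), so 8 ∣ m; and since 24 = 8·3, m = 3·(8q), so 3 ∣ m.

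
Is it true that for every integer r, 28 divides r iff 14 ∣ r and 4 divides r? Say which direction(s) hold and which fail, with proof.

The biconditional holds.

(⇒) If 28 ∣ r, write r = 28q. Since 28 = 2·14, r = 14·(2q), so 14 ∣ r; and since 28 = 7·4, r = 4·(7q), so 4 ∣ r.

(⇐) Suppose 14 ∣ r and 4 ∣ r. Any common multiple of 14 and 4 is a multiple of their lcm; here lcm(14, 4) = 14·4/gcd(14, 4) = 56/2 = 28, so 28 ∣ r.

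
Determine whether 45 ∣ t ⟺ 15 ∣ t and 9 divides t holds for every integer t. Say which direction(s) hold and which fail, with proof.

(⟹) If 45 ∣ t, write t = 45q. Since 45 = 3·15, t = 15·(3q), so 15 ∣ t; and since 45 = 5·9, t = 9·(5q), so 9 ∣ t.

(⟸) Suppose 15 ∣ t and 9 ∣ t. Any common multiple of 15 and 9 is a multiple of their lcm; here lcm(15, 9) = 15·9/gcd(15, 9) = 135/3 = 45, so 45 ∣ t.

Both directions hold; the statement is true.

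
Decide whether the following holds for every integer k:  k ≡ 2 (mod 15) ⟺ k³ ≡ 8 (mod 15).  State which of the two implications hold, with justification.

[⇒] Suppose k ≡ 2 (mod 15). Write k = 15j + 2. Then (15j + 2)³ = 3375j³ + 1350j² + 180j + 8 = 15(225j³ + 90j² + 12j) + 8, so k³ ≡ 8 (mod 15).

[⇐] Conversely, suppose k³ ≡ 8 (mod 15). The only residue r in {0, …, 14} with r³ ≡ 8 (mod 15) is r = 2, so k ≡ 2 (mod 15).

The biconditional holds.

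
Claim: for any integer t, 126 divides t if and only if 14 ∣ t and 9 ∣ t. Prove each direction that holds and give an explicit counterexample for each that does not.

Both directions hold; the statement is true.

(⟹) If 126 ∣ t, write t = 126q. Since 126 = 9·14, t = 14·(9q), so 14 ∣ t; and since 126 = 14·9, t = 9·(14q), so 9 ∣ t.

(⟸) Suppose 14 ∣ t and 9 ∣ t. Any common multiple of 14 and 9 is a multiple of their lcm; here gcd(14, 9) = 1, so lcm(14, 9) = 14·9 = 126, so 126 ∣ t.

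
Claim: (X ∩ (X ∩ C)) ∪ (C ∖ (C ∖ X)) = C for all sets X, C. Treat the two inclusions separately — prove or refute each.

The sets are not equal: only the forward inclusion holds.

(⟹) Let x ∈ (X ∩ (X ∩ C)) ∪ (C ∖ (C ∖ X)). Then x ∈ X ∩ C, from which x ∈ C.

(⟸) This inclusion fails. Take X = ∅, C = {1}; then 1 ∈ C but 1 ∉ (X ∩ (X ∩ C)) ∪ (C ∖ (C ∖ X)).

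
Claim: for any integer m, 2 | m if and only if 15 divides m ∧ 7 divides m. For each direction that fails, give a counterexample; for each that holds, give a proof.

(⟹) This fails: take m = 2. Certainly 2 ∣ 2, but 15 ∤ 2.

(⟸) This fails: take m = 105. Both 15 ∣ 105 and 7 ∣ 105, yet 105 is not a multiple of 2 (since 105 = 52·2 + 1), so 2 ∤ 105.

(⇒) fails and (⇐) fails.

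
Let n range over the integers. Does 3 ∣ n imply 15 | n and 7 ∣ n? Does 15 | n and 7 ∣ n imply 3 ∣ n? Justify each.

Only the reverse direction holds.

(⇒) This fails: take n = 3. Certainly 3 ∣ 3, but 15 ∤ 3.

(⇐) Suppose 15 ∣ n and 7 ∣ n. Any common multiple of 15 and 7 is a multiple of their lcm; here gcd(15, 7) = 1, so lcm(15, 7) = 15·7 = 105, so 105 ∣ n. Since 3 ∣ 105, it follows that 3 ∣ n.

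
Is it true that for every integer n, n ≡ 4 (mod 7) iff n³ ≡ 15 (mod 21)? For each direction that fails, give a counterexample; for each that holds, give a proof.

(⟹) This fails: take n = 4. Then 4 ≡ 4 (mod 7), but 4³ = 64 ≡ 1 (mod 21), not 15.

(⟸) This fails: take n = 9. Then 9³ = 729 ≡ 15 (mod 21), yet 9 ≡ 2 (mod 7), not 4.

Neither direction holds.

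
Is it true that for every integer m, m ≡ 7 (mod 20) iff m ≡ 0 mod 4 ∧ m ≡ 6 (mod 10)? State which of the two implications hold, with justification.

Neither direction holds.

(→) This fails: m = 7 gives 7 ≡ 7 (mod 20) but 7 ≡ 3 (mod 4), so the conjunction on the right does not hold.

(←) This fails: m = 16 satisfies both congruences on the right (16 ≡ 0 mod 4 and 16 ≡ 6 mod 10) yet 16 ≡ 16 (mod 20), not 7.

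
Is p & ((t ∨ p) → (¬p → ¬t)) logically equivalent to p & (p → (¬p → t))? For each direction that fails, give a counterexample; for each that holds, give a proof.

Both implications hold.

(⟸) Assume the antecedent. If t is true, the antecedent forces (t = T, p = T), and p & ((t ∨ p) → (¬p → ¬t)) holds there. If t is false, the antecedent forces (t = F, p = T), and p & ((t ∨ p) → (¬p → ¬t)) holds there. Either way p & ((t ∨ p) → (¬p → ¬t)) holds.

(⟹) Assume the antecedent. If t is true, the antecedent forces (t = T, p = T), and p & (p → (¬p → t)) holds there. If t is false, the antecedent forces (t = F, p = T), and p & (p → (¬p → t)) holds there. Either way p & (p → (¬p → t)) holds.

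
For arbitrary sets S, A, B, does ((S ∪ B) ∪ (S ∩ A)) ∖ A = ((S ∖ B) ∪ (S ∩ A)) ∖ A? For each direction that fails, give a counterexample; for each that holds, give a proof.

(⊇) Let x ∈ ((S ∖ B) ∪ (S ∩ A)) ∖ A. Then x ∈ S and x ∉ A, B, from which x ∈ ((S ∪ B) ∪ (S ∩ A)) ∖ A.

(⊆) This inclusion fails. Take S = ∅, A = ∅, B = {1}; then 1 ∈ ((S ∪ B) ∪ (S ∩ A)) ∖ A but 1 ∉ ((S ∖ B) ∪ (S ∩ A)) ∖ A.

(⊆) fails; (⊇) holds.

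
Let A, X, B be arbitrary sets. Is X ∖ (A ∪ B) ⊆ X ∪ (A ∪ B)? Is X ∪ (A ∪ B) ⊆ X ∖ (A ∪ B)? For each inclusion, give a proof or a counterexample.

(⟸) This inclusion fails. Take A = {1}, X = ∅, B = ∅; then 1 ∈ X ∪ (A ∪ B) but 1 ∉ X ∖ (A ∪ B).

(⟹) Let x ∈ X ∖ (A ∪ B). Then x ∈ X and x ∉ A, B, from which x ∈ X ∪ (A ∪ B).

(⊆) holds; (⊇) fails.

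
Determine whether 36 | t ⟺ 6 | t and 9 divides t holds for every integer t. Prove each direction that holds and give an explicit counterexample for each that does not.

(⇒) If 36 ∣ t, write t = 36q. Since 36 = 6·6, t = 6·(6q), so 6 ∣ t; and since 36 = 4·9, t = 9·(4q), so 9 ∣ t.

(⇐) This fails: take t = 18. Both 6 ∣ 18 and 9 ∣ 18, yet 18 is not a multiple of 36 (since 18 = 0·36 + 18), so 36 ∤ 18.

Not equivalent: only (⇒) holds.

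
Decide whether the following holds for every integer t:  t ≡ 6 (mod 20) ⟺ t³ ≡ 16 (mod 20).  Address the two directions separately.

(⇒) Suppose t ≡ 6 (mod 20). Write t = 20j + 6. Then (20j + 6)³ = 8000j³ + 7200j² + 2160j + 216 = 20(400j³ + 360j² + 108j + 10) + 16, so t³ ≡ 16 (mod 20).

(⇐) This fails: take t = 16. Then 16³ = 4096 ≡ 16 (mod 20), yet 16 ≡ 16 (mod 20), not 6.

Not equivalent: only (⇒) holds.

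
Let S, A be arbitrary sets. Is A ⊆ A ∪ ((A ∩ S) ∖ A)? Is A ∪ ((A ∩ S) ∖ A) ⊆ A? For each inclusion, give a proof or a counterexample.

(⊆) Let x ∈ A. Then either x ∈ A and x ∉ S; or x ∈ S ∩ A. In each case x ∈ A ∪ ((A ∩ S) ∖ A), so A ⊆ A ∪ ((A ∩ S) ∖ A).

(⊇) Let x ∈ A ∪ ((A ∩ S) ∖ A). Then either x ∈ A and x ∉ S; or x ∈ S ∩ A. In each case x ∈ A, so A ∪ ((A ∩ S) ∖ A) ⊆ A.

Both inclusions hold.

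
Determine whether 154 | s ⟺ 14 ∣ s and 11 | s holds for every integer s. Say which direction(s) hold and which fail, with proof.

Both directions hold.

(→) If 154 ∣ s, write s = 154q. Since 154 = 11·14, s = 14·(11q), so 14 ∣ s; and since 154 = 14·11, s = 11·(14q), so 11 ∣ s.

(←) Suppose 14 ∣ s and 11 ∣ s. Any common multiple of 14 and 11 is a multiple of their lcm; here gcd(14, 11) = 1, so lcm(14, 11) = 14·11 = 154, so 154 ∣ s.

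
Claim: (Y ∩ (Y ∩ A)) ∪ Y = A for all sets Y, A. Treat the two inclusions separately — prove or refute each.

(⊆) This inclusion fails. Take Y = {1}, A = ∅; then 1 ∈ (Y ∩ (Y ∩ A)) ∪ Y but 1 ∉ A.

(⊇) This inclusion fails. Take Y = ∅, A = {1}; then 1 ∈ A but 1 ∉ (Y ∩ (Y ∩ A)) ∪ Y.

Both inclusions fail.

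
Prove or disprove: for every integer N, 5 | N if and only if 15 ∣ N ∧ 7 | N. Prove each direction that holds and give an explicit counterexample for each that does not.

(⇒) This fails: take N = 5. Certainly 5 ∣ 5, but 15 ∤ 5.

(⇐) Suppose 15 ∣ N and 7 ∣ N. Any common multiple of 15 and 7 is a multiple of their lcm; here gcd(15, 7) = 1, so lcm(15, 7) = 15·7 = 105, so 105 ∣ N. Since 5 ∣ 105, it follows that 5 ∣ N.

Only the converse holds.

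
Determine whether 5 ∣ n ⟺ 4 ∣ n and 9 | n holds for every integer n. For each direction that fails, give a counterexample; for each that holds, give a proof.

Neither implication holds.

(⟹) This fails: take n = 5. Certainly 5 ∣ 5, but 4 ∤ 5.

(⟸) This fails: take n = 36. Both 4 ∣ 36 and 9 ∣ 36, yet 36 is not a multiple of 5 (since 36 = 7·5 + 1), so 5 ∤ 36.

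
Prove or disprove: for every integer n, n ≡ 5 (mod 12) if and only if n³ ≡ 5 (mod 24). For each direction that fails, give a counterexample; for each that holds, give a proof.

(⇒) fails; (⇐) holds.

(⇒) This fails: take n = 17. Then 17 ≡ 5 (mod 12), but 17³ = 4913 ≡ 17 (mod 24), not 5.

(⇐) Conversely, the residues r modulo 24 with r³ ≡ 5 (mod 24) are exactly {5}, and each is ≡ 5 (mod 12).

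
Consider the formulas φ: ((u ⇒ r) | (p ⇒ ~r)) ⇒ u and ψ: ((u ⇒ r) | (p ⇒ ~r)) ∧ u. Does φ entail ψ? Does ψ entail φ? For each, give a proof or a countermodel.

Equivalent; both directions hold.

(⟹) Assume the antecedent. If r is true, the antecedent forces (r = T, u = T, p = F) or (r = T, u = T, p = T), and ((u ⇒ r) | (p ⇒ ~r)) ∧ u holds there. If r is false, the antecedent forces (r = F, u = T, p = F) or (r = F, u = T, p = T), and ((u ⇒ r) | (p ⇒ ~r)) ∧ u holds there. Either way ((u ⇒ r) | (p ⇒ ~r)) ∧ u holds.

(⟸) Assume the antecedent. If r is true, the antecedent forces (r = T, u = T, p = F) or (r = T, u = T, p = T), and ((u ⇒ r) | (p ⇒ ~r)) ⇒ u holds there. If r is false, the antecedent forces (r = F, u = T, p = F) or (r = F, u = T, p = T), and ((u ⇒ r) | (p ⇒ ~r)) ⇒ u holds there. Either way ((u ⇒ r) | (p ⇒ ~r)) ⇒ u holds.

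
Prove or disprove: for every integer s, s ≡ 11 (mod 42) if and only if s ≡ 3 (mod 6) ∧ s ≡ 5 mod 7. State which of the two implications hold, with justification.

(⇒) fails and (⇐) fails.

(⇒) This fails: s = 11 gives 11 ≡ 11 (mod 42) but 11 ≡ 5 (mod 6), so the conjunction on the right does not hold.

(⇐) This fails: s = 33 satisfies both congruences on the right (33 ≡ 3 mod 6 and 33 ≡ 5 mod 7) yet 33 ≡ 33 (mod 42), not 11.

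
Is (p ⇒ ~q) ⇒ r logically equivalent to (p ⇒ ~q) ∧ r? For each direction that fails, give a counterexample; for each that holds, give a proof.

Not equivalent: only (⇐) holds.

(⟹) This fails. Under q = T, r = F, p = T, the left side is true but the right side is false.

(⟸) Assume the antecedent. If q is true, the antecedent forces (q = T, r = T, p = F), and (p ⇒ ~q) ⇒ r holds there. If q is false, the antecedent forces (q = F, r = T, p = F) or (q = F, r = T, p = T), and (p ⇒ ~q) ⇒ r holds there. Either way (p ⇒ ~q) ⇒ r holds.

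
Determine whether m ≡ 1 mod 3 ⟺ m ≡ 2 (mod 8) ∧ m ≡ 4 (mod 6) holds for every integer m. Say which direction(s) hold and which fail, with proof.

[⇒] This fails: m = 1 gives 1 ≡ 1 (mod 3) but 1 ≡ 1 (mod 8), so the conjunction on the right does not hold.

[⇐] Conversely, if m ≡ 2 (mod 8) and m ≡ 4 (mod 6), then by the Chinese remainder theorem m ≡ 10 (mod 24). Since 10 ≡ 1 (mod 3) and 3 ∣ 24, we get m ≡ 1 (mod 3).

Only the converse holds.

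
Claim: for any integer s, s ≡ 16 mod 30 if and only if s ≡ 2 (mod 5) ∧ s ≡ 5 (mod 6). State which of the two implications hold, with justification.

Neither direction holds.

Forward direction. This fails: s = 16 gives 16 ≡ 16 (mod 30) but 16 ≡ 1 (mod 5), so the conjunction on the right does not hold.

Converse. This fails: s = 17 satisfies both congruences on the right (17 ≡ 2 mod 5 and 17 ≡ 5 mod 6) yet 17 ≡ 17 (mod 30), not 16.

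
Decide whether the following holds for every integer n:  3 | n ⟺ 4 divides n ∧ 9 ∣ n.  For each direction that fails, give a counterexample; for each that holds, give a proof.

(⟹) This fails: take n = 3. Certainly 3 ∣ 3, but 4 ∤ 3.

(⟸) Suppose 4 ∣ n and 9 ∣ n. Any common multiple of 4 and 9 is a multiple of their lcm; here gcd(4, 9) = 1, so lcm(4, 9) = 4·9 = 36, so 36 ∣ n. Since 3 ∣ 36, it follows that 3 ∣ n.

Only the reverse direction holds.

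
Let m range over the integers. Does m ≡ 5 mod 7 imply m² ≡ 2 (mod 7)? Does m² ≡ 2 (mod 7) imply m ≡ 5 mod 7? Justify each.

Neither implication holds.

Forward direction. This fails: take m = 5. Then 5 ≡ 5 (mod 7), but 5² = 25 ≡ 4 (mod 7), not 2.

Converse. This fails: take m = 3. Then 3² = 9 ≡ 2 (mod 7), yet 3 ≡ 3 (mod 7), not 5.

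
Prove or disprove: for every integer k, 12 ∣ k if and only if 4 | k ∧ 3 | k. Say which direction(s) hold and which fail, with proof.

Both implications hold.

(⟹) If 12 ∣ k, write k = 12q. Since 12 = 3·4, k = 4·(3q), so 4 ∣ k; and since 12 = 4·3, k = 3·(4q), so 3 ∣ k.

(⟸) Suppose 4 ∣ k and 3 ∣ k. Any common multiple of 4 and 3 is a multiple of their lcm; here gcd(4, 3) = 1, so lcm(4, 3) = 4·3 = 12, so 12 ∣ k.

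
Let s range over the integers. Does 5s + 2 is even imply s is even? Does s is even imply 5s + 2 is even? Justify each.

Equivalent; both directions hold.

Converse. Suppose s is even; write s = 2j. Then 5s + 2 = 5·(2j) + 2 = 2·5j + 2, which is even.

Forward direction. Suppose 5s + 2 is even. Since 5 is odd, 5s and s have the same parity, so 5s + 2 ≡ s + 2 (mod 2). As 2 is even, 5s + 2 is even exactly when s is even. Thus s is even.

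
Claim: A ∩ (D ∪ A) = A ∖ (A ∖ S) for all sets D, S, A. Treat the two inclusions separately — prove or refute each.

The sets are not equal: only the reverse inclusion holds.

Forward inclusion. This inclusion fails. Take D = ∅, S = ∅, A = {1}; then 1 ∈ A ∩ (D ∪ A) but 1 ∉ A ∖ (A ∖ S).

Reverse inclusion. Let x ∈ A ∖ (A ∖ S). Then either x ∈ S ∩ A and x ∉ D; or x ∈ D ∩ S ∩ A. In each case x ∈ A ∩ (D ∪ A), so A ∖ (A ∖ S) ⊆ A ∩ (D ∪ A).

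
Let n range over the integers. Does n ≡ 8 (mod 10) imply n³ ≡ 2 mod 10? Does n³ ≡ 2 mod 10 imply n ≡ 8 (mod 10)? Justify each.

Both directions hold; the statement is true.

(⇒) Suppose n ≡ 8 (mod 10). Write n = 10j + 8. Then (10j + 8)³ = 1000j³ + 2400j² + 1920j + 512 = 10(100j³ + 240j² + 192j + 51) + 2, so n³ ≡ 2 (mod 10).

(⇐) Conversely, suppose n³ ≡ 2 (mod 10). The only residue r in {0, …, 9} with r³ ≡ 2 (mod 10) is r = 8, so n ≡ 8 (mod 10).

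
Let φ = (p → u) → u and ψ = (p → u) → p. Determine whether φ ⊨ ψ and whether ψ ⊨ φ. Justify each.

Only the converse holds.

(⇒) This fails. Under u = T, p = F, the left side is true but the right side is false.

(⇐) Assume the antecedent. If u is true, (p → u) → u reduces to true regardless of the other variables. If u is false, the antecedent forces (u = F, p = T), and (p → u) → u holds there. Either way (p → u) → u holds.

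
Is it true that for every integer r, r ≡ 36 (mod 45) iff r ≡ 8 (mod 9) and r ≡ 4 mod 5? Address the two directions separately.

(→) This fails: r = 36 gives 36 ≡ 36 (mod 45) but 36 ≡ 0 (mod 9), so the conjunction on the right does not hold.

(←) This fails: r = 44 satisfies both congruences on the right (44 ≡ 8 mod 9 and 44 ≡ 4 mod 5) yet 44 ≡ 44 (mod 45), not 36.

Both directions fail.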